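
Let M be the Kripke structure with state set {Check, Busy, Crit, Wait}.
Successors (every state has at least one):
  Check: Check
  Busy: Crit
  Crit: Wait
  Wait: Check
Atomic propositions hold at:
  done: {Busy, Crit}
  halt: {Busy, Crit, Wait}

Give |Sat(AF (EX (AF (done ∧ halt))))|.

1

Sat(done ∧ halt) = {Busy, Crit}
AF (done ∧ halt): least fixpoint, start Z0 = {Busy, Crit}, add states with every successor in Z. Already a fixed point.
Sat(AF (done ∧ halt)) = {Busy, Crit}
Sat(EX (AF (done ∧ halt))) = {s : some successor in {Busy, Crit}} = {Busy}
AF (EX (AF (done ∧ halt))): least fixpoint, start Z0 = {Busy}, add states with every successor in Z. Already a fixed point.
Sat(AF (EX (AF (done ∧ halt)))) = {Busy}
|Sat(AF (EX (AF (done ∧ halt))))| = |{Busy}| = 1.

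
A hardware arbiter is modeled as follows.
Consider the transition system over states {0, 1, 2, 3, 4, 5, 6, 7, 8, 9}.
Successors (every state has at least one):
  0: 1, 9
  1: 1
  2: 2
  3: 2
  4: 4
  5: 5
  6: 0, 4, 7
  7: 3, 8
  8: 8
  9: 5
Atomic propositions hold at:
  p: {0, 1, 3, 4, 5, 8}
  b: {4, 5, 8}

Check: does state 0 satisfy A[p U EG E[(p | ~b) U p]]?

Sat(~b) = {0, 1, 2, 3, 6, 7, 9}
Sat(p | ~b) = {0, 1, 2, 3, 4, 5, 6, 7, 8, 9}
E[(p | ~b) U p]: least fixpoint, start Z0 = Sat(p) = {0, 1, 3, 4, 5, 8}, add states in Sat(p | ~b) with some successor in Z. Z1 = {0, 1, 3, 4, 5, 6, 7, 8, 9}; fixed.
Sat(E[(p | ~b) U p]) = {0, 1, 3, 4, 5, 6, 7, 8, 9}
EG E[(p | ~b) U p]: greatest fixpoint, start Z0 = {0, 1, 3, 4, 5, 6, 7, 8, 9}, keep only states in Sat with some successor in Z. Z1 = {0, 1, 4, 5, 6, 7, 8, 9}; fixed.
Sat(EG E[(p | ~b) U p]) = {0, 1, 4, 5, 6, 7, 8, 9}
A[p U EG E[(p | ~b) U p]]: least fixpoint, start Z0 = Sat(EG E[(p | ~b) U p]) = {0, 1, 4, 5, 6, 7, 8, 9}, add states in Sat(p) with every successor in Z. Already a fixed point.
Sat(A[p U EG E[(p | ~b) U p]]) = {0, 1, 4, 5, 6, 7, 8, 9}
0 ∈ Sat(A[p U EG E[(p | ~b) U p]]) = {0, 1, 4, 5, 6, 7, 8, 9}, so the formula holds at 0.

Yes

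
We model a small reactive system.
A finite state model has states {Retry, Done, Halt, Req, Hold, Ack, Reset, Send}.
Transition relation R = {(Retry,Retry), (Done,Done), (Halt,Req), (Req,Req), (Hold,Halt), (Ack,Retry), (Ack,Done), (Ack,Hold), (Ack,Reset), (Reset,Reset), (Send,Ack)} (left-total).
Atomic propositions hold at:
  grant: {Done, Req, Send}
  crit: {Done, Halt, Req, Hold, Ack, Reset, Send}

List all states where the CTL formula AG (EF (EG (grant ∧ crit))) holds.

Sat(grant ∧ crit) = {Done, Req, Send}
EG (grant ∧ crit): greatest fixpoint, start Z0 = {Done, Req, Send}, keep only states in Sat with some successor in Z. Z1 = {Done, Req}; fixed.
Sat(EG (grant ∧ crit)) = {Done, Req}
EF (EG (grant ∧ crit)): least fixpoint, start Z0 = {Done, Req}, add states with some successor in Z. Z1 = {Done, Halt, Req, Ack}; Z2 = {Done, Halt, Req, Hold, Ack, Send}; fixed.
Sat(EF (EG (grant ∧ crit))) = {Done, Halt, Req, Hold, Ack, Send}
AG (EF (EG (grant ∧ crit))): greatest fixpoint, start Z0 = {Done, Halt, Req, Hold, Ack, Send}, keep only states in Sat with every successor in Z. Z1 = {Done, Halt, Req, Hold, Send}; Z2 = {Done, Halt, Req, Hold}; fixed.
Sat(AG (EF (EG (grant ∧ crit)))) = {Done, Halt, Req, Hold}

{Done, Halt, Req, Hold}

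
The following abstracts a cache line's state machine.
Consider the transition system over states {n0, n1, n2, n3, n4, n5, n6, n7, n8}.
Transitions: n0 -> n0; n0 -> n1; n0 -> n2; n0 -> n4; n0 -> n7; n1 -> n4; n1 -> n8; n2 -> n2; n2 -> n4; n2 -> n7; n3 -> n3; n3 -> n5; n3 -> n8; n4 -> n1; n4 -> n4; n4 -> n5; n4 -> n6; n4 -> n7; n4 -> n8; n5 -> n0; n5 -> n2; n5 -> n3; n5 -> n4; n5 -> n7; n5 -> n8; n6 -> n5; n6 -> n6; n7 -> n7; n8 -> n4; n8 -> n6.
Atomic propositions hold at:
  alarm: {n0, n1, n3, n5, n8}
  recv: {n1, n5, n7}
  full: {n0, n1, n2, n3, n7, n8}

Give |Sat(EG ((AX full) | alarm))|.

4

Sat(AX full) = {s : every successor in {n0, n1, n2, n3, n7, n8}} = {n7}
Sat((AX full) | alarm) = {n0, n1, n3, n5, n7, n8}
EG ((AX full) | alarm): greatest fixpoint, start Z0 = {n0, n1, n3, n5, n7, n8}, keep only states in Sat with some successor in Z. Z1 = {n0, n1, n3, n5, n7}; Z2 = {n0, n3, n5, n7}; fixed.
Sat(EG ((AX full) | alarm)) = {n0, n3, n5, n7}
|Sat(EG ((AX full) | alarm))| = |{n0, n3, n5, n7}| = 4.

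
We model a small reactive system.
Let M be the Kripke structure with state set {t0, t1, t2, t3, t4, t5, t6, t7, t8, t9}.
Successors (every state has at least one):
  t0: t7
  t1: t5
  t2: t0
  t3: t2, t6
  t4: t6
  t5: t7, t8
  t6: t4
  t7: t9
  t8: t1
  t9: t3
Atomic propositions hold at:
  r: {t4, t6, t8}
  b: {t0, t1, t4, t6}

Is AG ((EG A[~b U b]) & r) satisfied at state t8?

No

Sat(~b) = {t2, t3, t5, t7, t8, t9}
A[~b U b]: least fixpoint, start Z0 = Sat(b) = {t0, t1, t4, t6}, add states in Sat(~b) with every successor in Z. Z1 = {t0, t1, t2, t4, t6, t8}; Z2 = {t0, t1, t2, t3, t4, t6, t8}; Z3 = {t0, t1, t2, t3, t4, t6, t8, t9}; Z4 = {t0, t1, t2, t3, t4, t6, t7, t8, t9}; Z5 = {t0, t1, t2, t3, t4, t5, t6, t7, t8, t9}; fixed.
Sat(A[~b U b]) = {t0, t1, t2, t3, t4, t5, t6, t7, t8, t9}
EG A[~b U b]: greatest fixpoint, start Z0 = {t0, t1, t2, t3, t4, t5, t6, t7, t8, t9}, keep only states in Sat with some successor in Z. Already a fixed point.
Sat(EG A[~b U b]) = {t0, t1, t2, t3, t4, t5, t6, t7, t8, t9}
Sat((EG A[~b U b]) & r) = {t4, t6, t8}
AG ((EG A[~b U b]) & r): greatest fixpoint, start Z0 = {t4, t6, t8}, keep only states in Sat with every successor in Z. Z1 = {t4, t6}; fixed.
Sat(AG ((EG A[~b U b]) & r)) = {t4, t6}
t8 ∉ Sat(AG ((EG A[~b U b]) & r)) = {t4, t6}, so the formula does not hold at t8.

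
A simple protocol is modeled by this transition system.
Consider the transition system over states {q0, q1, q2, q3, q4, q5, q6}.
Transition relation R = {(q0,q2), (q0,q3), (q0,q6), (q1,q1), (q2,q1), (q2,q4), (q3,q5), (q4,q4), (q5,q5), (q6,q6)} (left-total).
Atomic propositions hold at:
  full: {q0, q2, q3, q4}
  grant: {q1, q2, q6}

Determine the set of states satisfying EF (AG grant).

{q0, q1, q2, q6}

AG grant: greatest fixpoint, start Z0 = {q1, q2, q6}, keep only states in Sat with every successor in Z. Z1 = {q1, q6}; fixed.
Sat(AG grant) = {q1, q6}
EF (AG grant): least fixpoint, start Z0 = {q1, q6}, add states with some successor in Z. Z1 = {q0, q1, q2, q6}; fixed.
Sat(EF (AG grant)) = {q0, q1, q2, q6}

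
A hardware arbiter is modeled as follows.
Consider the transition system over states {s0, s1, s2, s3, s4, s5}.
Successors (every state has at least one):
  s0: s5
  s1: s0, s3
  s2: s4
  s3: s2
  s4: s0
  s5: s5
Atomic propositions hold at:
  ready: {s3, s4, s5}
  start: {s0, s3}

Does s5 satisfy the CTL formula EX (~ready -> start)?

Sat(~ready) = {s0, s1, s2}
Sat(~ready -> start) = {s0, s3, s4, s5}
Sat(EX (~ready -> start)) = {s : some successor in {s0, s3, s4, s5}} = {s0, s1, s2, s4, s5}
s5 ∈ Sat(EX (~ready -> start)) = {s0, s1, s2, s4, s5}, so the formula holds at s5.

Yes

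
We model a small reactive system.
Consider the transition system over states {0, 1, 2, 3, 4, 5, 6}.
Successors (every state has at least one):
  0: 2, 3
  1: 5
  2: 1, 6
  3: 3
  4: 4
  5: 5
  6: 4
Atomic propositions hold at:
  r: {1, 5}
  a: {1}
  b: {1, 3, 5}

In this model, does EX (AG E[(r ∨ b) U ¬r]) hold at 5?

Sat(r ∨ b) = {1, 3, 5}
Sat(¬r) = {0, 2, 3, 4, 6}
E[(r ∨ b) U ¬r]: least fixpoint, start Z0 = Sat(¬r) = {0, 2, 3, 4, 6}, add states in Sat(r ∨ b) with some successor in Z. Already a fixed point.
Sat(E[(r ∨ b) U ¬r]) = {0, 2, 3, 4, 6}
AG E[(r ∨ b) U ¬r]: greatest fixpoint, start Z0 = {0, 2, 3, 4, 6}, keep only states in Sat with every successor in Z. Z1 = {0, 3, 4, 6}; Z2 = {3, 4, 6}; fixed.
Sat(AG E[(r ∨ b) U ¬r]) = {3, 4, 6}
Sat(EX (AG E[(r ∨ b) U ¬r])) = {s : some successor in {3, 4, 6}} = {0, 2, 3, 4, 6}
5 ∉ Sat(EX (AG E[(r ∨ b) U ¬r])) = {0, 2, 3, 4, 6}, so the formula does not hold at 5.

No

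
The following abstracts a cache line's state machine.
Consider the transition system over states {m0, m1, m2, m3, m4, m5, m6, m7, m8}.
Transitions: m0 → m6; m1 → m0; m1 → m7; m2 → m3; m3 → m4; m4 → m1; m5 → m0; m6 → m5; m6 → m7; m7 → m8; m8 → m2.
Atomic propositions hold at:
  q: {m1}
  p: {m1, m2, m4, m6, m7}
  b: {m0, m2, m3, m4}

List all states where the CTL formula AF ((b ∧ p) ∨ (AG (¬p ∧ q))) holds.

{m2, m3, m4, m7, m8}

Sat(b ∧ p) = {m2, m4}
Sat(¬p) = {m0, m3, m5, m8}
Sat(¬p ∧ q) = ∅
AG (¬p ∧ q): greatest fixpoint, start Z0 = ∅, keep only states in Sat with every successor in Z. Already a fixed point.
Sat(AG (¬p ∧ q)) = ∅
Sat((b ∧ p) ∨ (AG (¬p ∧ q))) = {m2, m4}
AF ((b ∧ p) ∨ (AG (¬p ∧ q))): least fixpoint, start Z0 = {m2, m4}, add states with every successor in Z. Z1 = {m2, m3, m4, m8}; Z2 = {m2, m3, m4, m7, m8}; fixed.
Sat(AF ((b ∧ p) ∨ (AG (¬p ∧ q)))) = {m2, m3, m4, m7, m8}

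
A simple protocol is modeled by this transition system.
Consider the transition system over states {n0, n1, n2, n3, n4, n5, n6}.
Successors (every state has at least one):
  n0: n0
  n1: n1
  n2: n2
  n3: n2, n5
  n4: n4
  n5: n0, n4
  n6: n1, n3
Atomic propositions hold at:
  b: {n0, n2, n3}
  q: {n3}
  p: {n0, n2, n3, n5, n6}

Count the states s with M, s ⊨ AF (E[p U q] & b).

E[p U q]: least fixpoint, start Z0 = Sat(q) = {n3}, add states in Sat(p) with some successor in Z. Z1 = {n3, n6}; fixed.
Sat(E[p U q]) = {n3, n6}
Sat(E[p U q] & b) = {n3}
AF (E[p U q] & b): least fixpoint, start Z0 = {n3}, add states with every successor in Z. Already a fixed point.
Sat(AF (E[p U q] & b)) = {n3}
|Sat(AF (E[p U q] & b))| = |{n3}| = 1.

1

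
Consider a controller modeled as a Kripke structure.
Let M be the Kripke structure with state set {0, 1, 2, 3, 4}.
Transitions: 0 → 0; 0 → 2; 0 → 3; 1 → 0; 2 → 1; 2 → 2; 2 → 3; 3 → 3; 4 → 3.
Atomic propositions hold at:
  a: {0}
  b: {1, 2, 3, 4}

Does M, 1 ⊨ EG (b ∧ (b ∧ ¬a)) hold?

Sat(¬a) = {1, 2, 3, 4}
Sat(b ∧ ¬a) = {1, 2, 3, 4}
Sat(b ∧ (b ∧ ¬a)) = {1, 2, 3, 4}
EG (b ∧ (b ∧ ¬a)): greatest fixpoint, start Z0 = {1, 2, 3, 4}, keep only states in Sat with some successor in Z. Z1 = {2, 3, 4}; fixed.
Sat(EG (b ∧ (b ∧ ¬a))) = {2, 3, 4}
1 ∉ Sat(EG (b ∧ (b ∧ ¬a))) = {2, 3, 4}, so the formula does not hold at 1.

No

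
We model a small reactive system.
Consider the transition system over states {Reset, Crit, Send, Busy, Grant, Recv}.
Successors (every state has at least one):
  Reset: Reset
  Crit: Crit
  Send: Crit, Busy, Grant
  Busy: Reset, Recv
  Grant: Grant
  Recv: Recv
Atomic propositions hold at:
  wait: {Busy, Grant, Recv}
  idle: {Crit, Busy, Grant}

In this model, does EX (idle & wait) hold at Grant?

Sat(idle & wait) = {Busy, Grant}
Sat(EX (idle & wait)) = {s : some successor in {Busy, Grant}} = {Send, Grant}
Grant ∈ Sat(EX (idle & wait)) = {Send, Grant}, so the formula holds at Grant.

Yes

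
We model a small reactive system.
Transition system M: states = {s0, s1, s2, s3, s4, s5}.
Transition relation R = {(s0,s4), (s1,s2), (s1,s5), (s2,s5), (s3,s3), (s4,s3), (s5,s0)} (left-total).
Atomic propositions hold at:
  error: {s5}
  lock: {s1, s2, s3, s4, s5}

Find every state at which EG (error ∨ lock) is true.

Sat(error ∨ lock) = {s1, s2, s3, s4, s5}
EG (error ∨ lock): greatest fixpoint, start Z0 = {s1, s2, s3, s4, s5}, keep only states in Sat with some successor in Z. Z1 = {s1, s2, s3, s4}; Z2 = {s1, s3, s4}; Z3 = {s3, s4}; fixed.
Sat(EG (error ∨ lock)) = {s3, s4}

{s3, s4}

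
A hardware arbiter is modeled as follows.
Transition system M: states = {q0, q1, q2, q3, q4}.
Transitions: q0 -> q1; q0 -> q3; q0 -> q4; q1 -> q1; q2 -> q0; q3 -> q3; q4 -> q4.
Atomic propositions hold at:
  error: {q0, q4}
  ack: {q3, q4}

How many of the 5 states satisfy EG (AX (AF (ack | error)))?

Sat(ack | error) = {q0, q3, q4}
AF (ack | error): least fixpoint, start Z0 = {q0, q3, q4}, add states with every successor in Z. Z1 = {q0, q2, q3, q4}; fixed.
Sat(AF (ack | error)) = {q0, q2, q3, q4}
Sat(AX (AF (ack | error))) = {s : every successor in {q0, q2, q3, q4}} = {q2, q3, q4}
EG (AX (AF (ack | error))): greatest fixpoint, start Z0 = {q2, q3, q4}, keep only states in Sat with some successor in Z. Z1 = {q3, q4}; fixed.
Sat(EG (AX (AF (ack | error)))) = {q3, q4}
|Sat(EG (AX (AF (ack | error))))| = |{q3, q4}| = 2.

2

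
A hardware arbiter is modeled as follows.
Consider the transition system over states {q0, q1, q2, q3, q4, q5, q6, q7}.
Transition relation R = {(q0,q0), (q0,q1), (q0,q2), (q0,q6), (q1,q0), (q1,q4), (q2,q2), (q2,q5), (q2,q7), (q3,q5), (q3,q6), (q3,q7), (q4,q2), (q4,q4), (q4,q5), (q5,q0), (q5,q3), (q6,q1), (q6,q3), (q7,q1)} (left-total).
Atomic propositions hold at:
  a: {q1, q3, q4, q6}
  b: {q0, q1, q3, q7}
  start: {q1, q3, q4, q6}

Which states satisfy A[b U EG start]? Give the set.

EG start: greatest fixpoint, start Z0 = {q1, q3, q4, q6}, keep only states in Sat with some successor in Z. Already a fixed point.
Sat(EG start) = {q1, q3, q4, q6}
A[b U EG start]: least fixpoint, start Z0 = Sat(EG start) = {q1, q3, q4, q6}, add states in Sat(b) with every successor in Z. Z1 = {q1, q3, q4, q6, q7}; fixed.
Sat(A[b U EG start]) = {q1, q3, q4, q6, q7}

{q1, q3, q4, q6, q7}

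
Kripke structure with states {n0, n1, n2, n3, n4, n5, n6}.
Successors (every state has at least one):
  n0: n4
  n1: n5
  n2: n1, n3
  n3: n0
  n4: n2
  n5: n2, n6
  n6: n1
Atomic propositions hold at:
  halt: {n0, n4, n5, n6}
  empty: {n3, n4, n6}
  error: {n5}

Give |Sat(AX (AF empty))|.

AF empty: least fixpoint, start Z0 = {n3, n4, n6}, add states with every successor in Z. Z1 = {n0, n3, n4, n6}; fixed.
Sat(AF empty) = {n0, n3, n4, n6}
Sat(AX (AF empty)) = {s : every successor in {n0, n3, n4, n6}} = {n0, n3}
|Sat(AX (AF empty))| = |{n0, n3}| = 2.

2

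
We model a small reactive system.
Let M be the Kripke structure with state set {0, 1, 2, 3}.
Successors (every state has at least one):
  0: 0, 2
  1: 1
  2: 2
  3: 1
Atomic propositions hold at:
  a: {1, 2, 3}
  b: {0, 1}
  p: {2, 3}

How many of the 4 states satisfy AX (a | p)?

3

Sat(a | p) = {1, 2, 3}
Sat(AX (a | p)) = {s : every successor in {1, 2, 3}} = {1, 2, 3}
|Sat(AX (a | p))| = |{1, 2, 3}| = 3.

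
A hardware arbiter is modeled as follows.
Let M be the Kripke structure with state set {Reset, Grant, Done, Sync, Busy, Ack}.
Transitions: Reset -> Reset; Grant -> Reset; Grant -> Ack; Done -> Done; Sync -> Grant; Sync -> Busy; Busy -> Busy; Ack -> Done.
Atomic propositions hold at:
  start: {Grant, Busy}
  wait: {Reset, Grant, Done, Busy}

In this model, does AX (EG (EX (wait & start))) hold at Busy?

Sat(wait & start) = {Grant, Busy}
Sat(EX (wait & start)) = {s : some successor in {Grant, Busy}} = {Sync, Busy}
EG (EX (wait & start)): greatest fixpoint, start Z0 = {Sync, Busy}, keep only states in Sat with some successor in Z. Already a fixed point.
Sat(EG (EX (wait & start))) = {Sync, Busy}
Sat(AX (EG (EX (wait & start)))) = {s : every successor in {Sync, Busy}} = {Busy}
Busy ∈ Sat(AX (EG (EX (wait & start)))) = {Busy}, so the formula holds at Busy.

Yes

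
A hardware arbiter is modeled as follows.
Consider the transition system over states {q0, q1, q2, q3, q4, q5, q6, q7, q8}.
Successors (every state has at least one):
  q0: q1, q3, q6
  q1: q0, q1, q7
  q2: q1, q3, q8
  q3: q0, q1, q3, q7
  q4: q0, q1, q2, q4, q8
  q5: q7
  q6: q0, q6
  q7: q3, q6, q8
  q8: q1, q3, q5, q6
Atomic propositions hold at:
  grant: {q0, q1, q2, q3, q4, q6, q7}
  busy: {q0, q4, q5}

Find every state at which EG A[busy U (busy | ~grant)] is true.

{q4}

Sat(~grant) = {q5, q8}
Sat(busy | ~grant) = {q0, q4, q5, q8}
A[busy U (busy | ~grant)]: least fixpoint, start Z0 = Sat((busy | ~grant)) = {q0, q4, q5, q8}, add states in Sat(busy) with every successor in Z. Already a fixed point.
Sat(A[busy U (busy | ~grant)]) = {q0, q4, q5, q8}
EG A[busy U (busy | ~grant)]: greatest fixpoint, start Z0 = {q0, q4, q5, q8}, keep only states in Sat with some successor in Z. Z1 = {q4, q8}; Z2 = {q4}; fixed.
Sat(EG A[busy U (busy | ~grant)]) = {q4}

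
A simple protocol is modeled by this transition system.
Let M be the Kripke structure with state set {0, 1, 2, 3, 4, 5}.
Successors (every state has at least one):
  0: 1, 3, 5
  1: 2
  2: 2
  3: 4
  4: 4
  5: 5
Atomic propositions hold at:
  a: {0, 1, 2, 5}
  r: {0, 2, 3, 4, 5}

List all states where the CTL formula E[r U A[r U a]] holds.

{0, 1, 2, 5}

A[r U a]: least fixpoint, start Z0 = Sat(a) = {0, 1, 2, 5}, add states in Sat(r) with every successor in Z. Already a fixed point.
Sat(A[r U a]) = {0, 1, 2, 5}
E[r U A[r U a]]: least fixpoint, start Z0 = Sat(A[r U a]) = {0, 1, 2, 5}, add states in Sat(r) with some successor in Z. Already a fixed point.
Sat(E[r U A[r U a]]) = {0, 1, 2, 5}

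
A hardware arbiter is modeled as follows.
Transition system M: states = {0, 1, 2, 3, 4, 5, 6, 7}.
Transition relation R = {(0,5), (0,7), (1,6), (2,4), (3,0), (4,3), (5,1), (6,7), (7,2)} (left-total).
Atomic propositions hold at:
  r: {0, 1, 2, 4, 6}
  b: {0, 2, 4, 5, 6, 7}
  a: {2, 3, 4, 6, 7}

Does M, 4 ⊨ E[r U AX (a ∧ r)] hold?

Sat(a ∧ r) = {2, 4, 6}
Sat(AX (a ∧ r)) = {s : every successor in {2, 4, 6}} = {1, 2, 7}
E[r U AX (a ∧ r)]: least fixpoint, start Z0 = Sat(AX (a ∧ r)) = {1, 2, 7}, add states in Sat(r) with some successor in Z. Z1 = {0, 1, 2, 6, 7}; fixed.
Sat(E[r U AX (a ∧ r)]) = {0, 1, 2, 6, 7}
4 ∉ Sat(E[r U AX (a ∧ r)]) = {0, 1, 2, 6, 7}, so the formula does not hold at 4.

No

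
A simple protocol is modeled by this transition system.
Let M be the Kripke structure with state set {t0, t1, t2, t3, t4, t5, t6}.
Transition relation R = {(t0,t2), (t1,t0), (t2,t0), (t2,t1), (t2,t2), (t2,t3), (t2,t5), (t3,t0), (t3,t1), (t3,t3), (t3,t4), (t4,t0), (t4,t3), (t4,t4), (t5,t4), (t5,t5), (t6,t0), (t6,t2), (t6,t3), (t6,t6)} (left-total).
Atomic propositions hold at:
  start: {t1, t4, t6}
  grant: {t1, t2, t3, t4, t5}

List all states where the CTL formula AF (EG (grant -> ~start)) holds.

{t0, t1, t2, t3, t5, t6}

Sat(~start) = {t0, t2, t3, t5}
Sat(grant -> ~start) = {t0, t2, t3, t5, t6}
EG (grant -> ~start): greatest fixpoint, start Z0 = {t0, t2, t3, t5, t6}, keep only states in Sat with some successor in Z. Already a fixed point.
Sat(EG (grant -> ~start)) = {t0, t2, t3, t5, t6}
AF (EG (grant -> ~start)): least fixpoint, start Z0 = {t0, t2, t3, t5, t6}, add states with every successor in Z. Z1 = {t0, t1, t2, t3, t5, t6}; fixed.
Sat(AF (EG (grant -> ~start))) = {t0, t1, t2, t3, t5, t6}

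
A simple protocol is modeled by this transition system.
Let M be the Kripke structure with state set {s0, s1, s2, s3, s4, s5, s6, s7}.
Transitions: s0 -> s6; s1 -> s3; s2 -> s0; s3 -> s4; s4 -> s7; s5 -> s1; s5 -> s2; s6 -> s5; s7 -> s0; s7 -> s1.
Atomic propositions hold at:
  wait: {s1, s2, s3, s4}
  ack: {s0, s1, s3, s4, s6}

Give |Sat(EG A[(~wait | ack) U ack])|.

Sat(~wait) = {s0, s5, s6, s7}
Sat(~wait | ack) = {s0, s1, s3, s4, s5, s6, s7}
A[(~wait | ack) U ack]: least fixpoint, start Z0 = Sat(ack) = {s0, s1, s3, s4, s6}, add states in Sat(~wait | ack) with every successor in Z. Z1 = {s0, s1, s3, s4, s6, s7}; fixed.
Sat(A[(~wait | ack) U ack]) = {s0, s1, s3, s4, s6, s7}
EG A[(~wait | ack) U ack]: greatest fixpoint, start Z0 = {s0, s1, s3, s4, s6, s7}, keep only states in Sat with some successor in Z. Z1 = {s0, s1, s3, s4, s7}; Z2 = {s1, s3, s4, s7}; fixed.
Sat(EG A[(~wait | ack) U ack]) = {s1, s3, s4, s7}
|Sat(EG A[(~wait | ack) U ack])| = |{s1, s3, s4, s7}| = 4.

4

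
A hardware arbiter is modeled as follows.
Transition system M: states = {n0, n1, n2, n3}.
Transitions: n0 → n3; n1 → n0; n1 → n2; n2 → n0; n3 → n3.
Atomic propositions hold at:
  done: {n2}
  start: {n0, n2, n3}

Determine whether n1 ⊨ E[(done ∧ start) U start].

Sat(done ∧ start) = {n2}
E[(done ∧ start) U start]: least fixpoint, start Z0 = Sat(start) = {n0, n2, n3}, add states in Sat(done ∧ start) with some successor in Z. Already a fixed point.
Sat(E[(done ∧ start) U start]) = {n0, n2, n3}
n1 ∉ Sat(E[(done ∧ start) U start]) = {n0, n2, n3}, so the formula does not hold at n1.

No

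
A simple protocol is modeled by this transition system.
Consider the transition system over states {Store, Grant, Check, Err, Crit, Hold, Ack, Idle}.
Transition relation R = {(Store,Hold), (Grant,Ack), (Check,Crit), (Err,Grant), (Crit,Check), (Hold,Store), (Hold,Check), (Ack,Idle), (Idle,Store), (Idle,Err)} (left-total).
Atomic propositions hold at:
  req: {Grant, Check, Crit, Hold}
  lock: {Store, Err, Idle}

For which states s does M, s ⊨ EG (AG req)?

AG req: greatest fixpoint, start Z0 = {Grant, Check, Crit, Hold}, keep only states in Sat with every successor in Z. Z1 = {Check, Crit}; fixed.
Sat(AG req) = {Check, Crit}
EG (AG req): greatest fixpoint, start Z0 = {Check, Crit}, keep only states in Sat with some successor in Z. Already a fixed point.
Sat(EG (AG req)) = {Check, Crit}

{Check, Crit}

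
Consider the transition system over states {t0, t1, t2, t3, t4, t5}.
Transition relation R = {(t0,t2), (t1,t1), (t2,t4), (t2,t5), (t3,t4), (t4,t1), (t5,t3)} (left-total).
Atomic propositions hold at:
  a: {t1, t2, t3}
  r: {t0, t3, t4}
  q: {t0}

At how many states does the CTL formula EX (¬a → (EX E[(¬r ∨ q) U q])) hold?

Sat(¬a) = {t0, t4, t5}
Sat(¬r) = {t1, t2, t5}
Sat(¬r ∨ q) = {t0, t1, t2, t5}
E[(¬r ∨ q) U q]: least fixpoint, start Z0 = Sat(q) = {t0}, add states in Sat(¬r ∨ q) with some successor in Z. Already a fixed point.
Sat(E[(¬r ∨ q) U q]) = {t0}
Sat(EX E[(¬r ∨ q) U q]) = {s : some successor in {t0}} = ∅
Sat(¬a → (EX E[(¬r ∨ q) U q])) = {t1, t2, t3}
Sat(EX (¬a → (EX E[(¬r ∨ q) U q]))) = {s : some successor in {t1, t2, t3}} = {t0, t1, t4, t5}
|Sat(EX (¬a → (EX E[(¬r ∨ q) U q])))| = |{t0, t1, t4, t5}| = 4.

4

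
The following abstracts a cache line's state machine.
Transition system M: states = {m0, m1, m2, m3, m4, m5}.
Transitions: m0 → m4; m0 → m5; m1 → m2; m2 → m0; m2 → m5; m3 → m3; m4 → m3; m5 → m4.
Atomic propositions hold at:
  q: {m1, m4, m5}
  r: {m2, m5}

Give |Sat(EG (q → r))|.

1

Sat(q → r) = {m0, m2, m3, m5}
EG (q → r): greatest fixpoint, start Z0 = {m0, m2, m3, m5}, keep only states in Sat with some successor in Z. Z1 = {m0, m2, m3}; Z2 = {m2, m3}; Z3 = {m3}; fixed.
Sat(EG (q → r)) = {m3}
|Sat(EG (q → r))| = |{m3}| = 1.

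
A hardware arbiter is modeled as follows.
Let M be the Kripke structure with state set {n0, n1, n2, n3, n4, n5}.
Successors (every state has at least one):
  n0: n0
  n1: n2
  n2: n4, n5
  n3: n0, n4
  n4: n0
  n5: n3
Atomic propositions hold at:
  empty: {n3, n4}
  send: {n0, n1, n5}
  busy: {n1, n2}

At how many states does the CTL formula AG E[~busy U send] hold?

Sat(~busy) = {n0, n3, n4, n5}
E[~busy U send]: least fixpoint, start Z0 = Sat(send) = {n0, n1, n5}, add states in Sat(~busy) with some successor in Z. Z1 = {n0, n1, n3, n4, n5}; fixed.
Sat(E[~busy U send]) = {n0, n1, n3, n4, n5}
AG E[~busy U send]: greatest fixpoint, start Z0 = {n0, n1, n3, n4, n5}, keep only states in Sat with every successor in Z. Z1 = {n0, n3, n4, n5}; fixed.
Sat(AG E[~busy U send]) = {n0, n3, n4, n5}
|Sat(AG E[~busy U send])| = |{n0, n3, n4, n5}| = 4.

4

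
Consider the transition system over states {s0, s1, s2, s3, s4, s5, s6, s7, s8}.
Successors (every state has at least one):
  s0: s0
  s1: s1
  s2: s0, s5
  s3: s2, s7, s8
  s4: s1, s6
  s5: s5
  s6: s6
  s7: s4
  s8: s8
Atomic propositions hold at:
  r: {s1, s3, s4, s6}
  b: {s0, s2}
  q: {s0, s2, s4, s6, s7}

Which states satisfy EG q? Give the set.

{s0, s2, s4, s6, s7}

EG q: greatest fixpoint, start Z0 = {s0, s2, s4, s6, s7}, keep only states in Sat with some successor in Z. Already a fixed point.
Sat(EG q) = {s0, s2, s4, s6, s7}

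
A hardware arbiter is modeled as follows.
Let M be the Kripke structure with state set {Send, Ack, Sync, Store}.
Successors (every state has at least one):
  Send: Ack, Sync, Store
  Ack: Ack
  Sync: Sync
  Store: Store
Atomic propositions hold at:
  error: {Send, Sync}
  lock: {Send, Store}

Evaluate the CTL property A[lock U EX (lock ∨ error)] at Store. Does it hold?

Sat(lock ∨ error) = {Send, Sync, Store}
Sat(EX (lock ∨ error)) = {s : some successor in {Send, Sync, Store}} = {Send, Sync, Store}
A[lock U EX (lock ∨ error)]: least fixpoint, start Z0 = Sat(EX (lock ∨ error)) = {Send, Sync, Store}, add states in Sat(lock) with every successor in Z. Already a fixed point.
Sat(A[lock U EX (lock ∨ error)]) = {Send, Sync, Store}
Store ∈ Sat(A[lock U EX (lock ∨ error)]) = {Send, Sync, Store}, so the formula holds at Store.

Yes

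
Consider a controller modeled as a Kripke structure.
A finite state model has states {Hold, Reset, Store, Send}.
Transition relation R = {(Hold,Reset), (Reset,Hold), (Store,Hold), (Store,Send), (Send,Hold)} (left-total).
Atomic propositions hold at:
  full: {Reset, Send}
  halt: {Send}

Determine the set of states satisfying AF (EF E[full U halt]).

E[full U halt]: least fixpoint, start Z0 = Sat(halt) = {Send}, add states in Sat(full) with some successor in Z. Already a fixed point.
Sat(E[full U halt]) = {Send}
EF E[full U halt]: least fixpoint, start Z0 = {Send}, add states with some successor in Z. Z1 = {Store, Send}; fixed.
Sat(EF E[full U halt]) = {Store, Send}
AF (EF E[full U halt]): least fixpoint, start Z0 = {Store, Send}, add states with every successor in Z. Already a fixed point.
Sat(AF (EF E[full U halt])) = {Store, Send}

{Store, Send}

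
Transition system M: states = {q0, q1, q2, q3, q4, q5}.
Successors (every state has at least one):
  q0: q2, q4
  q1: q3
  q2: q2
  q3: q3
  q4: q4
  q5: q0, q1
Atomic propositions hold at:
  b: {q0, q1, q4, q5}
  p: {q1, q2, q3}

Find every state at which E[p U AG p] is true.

{q1, q2, q3}

AG p: greatest fixpoint, start Z0 = {q1, q2, q3}, keep only states in Sat with every successor in Z. Already a fixed point.
Sat(AG p) = {q1, q2, q3}
E[p U AG p]: least fixpoint, start Z0 = Sat(AG p) = {q1, q2, q3}, add states in Sat(p) with some successor in Z. Already a fixed point.
Sat(E[p U AG p]) = {q1, q2, q3}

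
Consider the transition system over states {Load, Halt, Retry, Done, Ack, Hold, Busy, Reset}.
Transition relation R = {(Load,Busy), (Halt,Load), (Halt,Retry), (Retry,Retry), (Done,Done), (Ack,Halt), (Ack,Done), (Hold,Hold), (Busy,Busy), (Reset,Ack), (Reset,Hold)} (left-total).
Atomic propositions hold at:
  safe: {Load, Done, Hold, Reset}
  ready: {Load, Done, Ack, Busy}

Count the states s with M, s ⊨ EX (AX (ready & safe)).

2

Sat(ready & safe) = {Load, Done}
Sat(AX (ready & safe)) = {s : every successor in {Load, Done}} = {Done}
Sat(EX (AX (ready & safe))) = {s : some successor in {Done}} = {Done, Ack}
|Sat(EX (AX (ready & safe)))| = |{Done, Ack}| = 2.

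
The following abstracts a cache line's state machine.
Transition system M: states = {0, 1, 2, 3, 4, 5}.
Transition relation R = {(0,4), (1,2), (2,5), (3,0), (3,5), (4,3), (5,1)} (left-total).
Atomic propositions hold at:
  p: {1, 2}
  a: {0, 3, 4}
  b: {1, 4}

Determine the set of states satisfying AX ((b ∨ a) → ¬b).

{1, 2, 3, 4}

Sat(b ∨ a) = {0, 1, 3, 4}
Sat(¬b) = {0, 2, 3, 5}
Sat((b ∨ a) → ¬b) = {0, 2, 3, 5}
Sat(AX ((b ∨ a) → ¬b)) = {s : every successor in {0, 2, 3, 5}} = {1, 2, 3, 4}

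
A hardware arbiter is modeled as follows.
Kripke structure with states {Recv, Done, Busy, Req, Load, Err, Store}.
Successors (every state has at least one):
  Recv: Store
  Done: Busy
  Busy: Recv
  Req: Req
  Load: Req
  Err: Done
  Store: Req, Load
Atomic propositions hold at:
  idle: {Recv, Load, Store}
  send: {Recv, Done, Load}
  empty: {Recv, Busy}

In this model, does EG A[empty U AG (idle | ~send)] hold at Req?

Yes

Sat(~send) = {Busy, Req, Err, Store}
Sat(idle | ~send) = {Recv, Busy, Req, Load, Err, Store}
AG (idle | ~send): greatest fixpoint, start Z0 = {Recv, Busy, Req, Load, Err, Store}, keep only states in Sat with every successor in Z. Z1 = {Recv, Busy, Req, Load, Store}; fixed.
Sat(AG (idle | ~send)) = {Recv, Busy, Req, Load, Store}
A[empty U AG (idle | ~send)]: least fixpoint, start Z0 = Sat(AG (idle | ~send)) = {Recv, Busy, Req, Load, Store}, add states in Sat(empty) with every successor in Z. Already a fixed point.
Sat(A[empty U AG (idle | ~send)]) = {Recv, Busy, Req, Load, Store}
EG A[empty U AG (idle | ~send)]: greatest fixpoint, start Z0 = {Recv, Busy, Req, Load, Store}, keep only states in Sat with some successor in Z. Already a fixed point.
Sat(EG A[empty U AG (idle | ~send)]) = {Recv, Busy, Req, Load, Store}
Req ∈ Sat(EG A[empty U AG (idle | ~send)]) = {Recv, Busy, Req, Load, Store}, so the formula holds at Req.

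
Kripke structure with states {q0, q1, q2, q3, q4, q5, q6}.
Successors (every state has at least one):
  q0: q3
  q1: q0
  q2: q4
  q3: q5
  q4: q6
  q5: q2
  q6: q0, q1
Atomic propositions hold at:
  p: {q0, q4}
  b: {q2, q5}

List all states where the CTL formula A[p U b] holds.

{q2, q5}

A[p U b]: least fixpoint, start Z0 = Sat(b) = {q2, q5}, add states in Sat(p) with every successor in Z. Already a fixed point.
Sat(A[p U b]) = {q2, q5}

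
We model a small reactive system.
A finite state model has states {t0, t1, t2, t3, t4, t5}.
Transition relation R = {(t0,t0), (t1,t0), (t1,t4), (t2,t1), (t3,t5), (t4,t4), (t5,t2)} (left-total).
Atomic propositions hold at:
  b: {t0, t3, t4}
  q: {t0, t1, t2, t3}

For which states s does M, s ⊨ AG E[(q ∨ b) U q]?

{t0}

Sat(q ∨ b) = {t0, t1, t2, t3, t4}
E[(q ∨ b) U q]: least fixpoint, start Z0 = Sat(q) = {t0, t1, t2, t3}, add states in Sat(q ∨ b) with some successor in Z. Already a fixed point.
Sat(E[(q ∨ b) U q]) = {t0, t1, t2, t3}
AG E[(q ∨ b) U q]: greatest fixpoint, start Z0 = {t0, t1, t2, t3}, keep only states in Sat with every successor in Z. Z1 = {t0, t2}; Z2 = {t0}; fixed.
Sat(AG E[(q ∨ b) U q]) = {t0}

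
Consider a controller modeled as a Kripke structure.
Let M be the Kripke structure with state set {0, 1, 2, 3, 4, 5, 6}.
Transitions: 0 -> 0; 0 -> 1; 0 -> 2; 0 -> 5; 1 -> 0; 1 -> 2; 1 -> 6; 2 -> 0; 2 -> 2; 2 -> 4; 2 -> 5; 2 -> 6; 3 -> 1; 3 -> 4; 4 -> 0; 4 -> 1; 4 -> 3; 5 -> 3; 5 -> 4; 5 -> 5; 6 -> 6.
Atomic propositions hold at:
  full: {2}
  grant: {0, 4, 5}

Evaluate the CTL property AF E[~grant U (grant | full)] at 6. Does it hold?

No

Sat(~grant) = {1, 2, 3, 6}
Sat(grant | full) = {0, 2, 4, 5}
E[~grant U (grant | full)]: least fixpoint, start Z0 = Sat((grant | full)) = {0, 2, 4, 5}, add states in Sat(~grant) with some successor in Z. Z1 = {0, 1, 2, 3, 4, 5}; fixed.
Sat(E[~grant U (grant | full)]) = {0, 1, 2, 3, 4, 5}
AF E[~grant U (grant | full)]: least fixpoint, start Z0 = {0, 1, 2, 3, 4, 5}, add states with every successor in Z. Already a fixed point.
Sat(AF E[~grant U (grant | full)]) = {0, 1, 2, 3, 4, 5}
6 ∉ Sat(AF E[~grant U (grant | full)]) = {0, 1, 2, 3, 4, 5}, so the formula does not hold at 6.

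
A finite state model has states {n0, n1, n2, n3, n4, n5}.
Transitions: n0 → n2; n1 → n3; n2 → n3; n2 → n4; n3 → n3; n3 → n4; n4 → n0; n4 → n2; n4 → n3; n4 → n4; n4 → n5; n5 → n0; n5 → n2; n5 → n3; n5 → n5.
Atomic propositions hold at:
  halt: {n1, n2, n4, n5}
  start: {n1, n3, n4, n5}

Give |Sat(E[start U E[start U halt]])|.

E[start U halt]: least fixpoint, start Z0 = Sat(halt) = {n1, n2, n4, n5}, add states in Sat(start) with some successor in Z. Z1 = {n1, n2, n3, n4, n5}; fixed.
Sat(E[start U halt]) = {n1, n2, n3, n4, n5}
E[start U E[start U halt]]: least fixpoint, start Z0 = Sat(E[start U halt]) = {n1, n2, n3, n4, n5}, add states in Sat(start) with some successor in Z. Already a fixed point.
Sat(E[start U E[start U halt]]) = {n1, n2, n3, n4, n5}
|Sat(E[start U E[start U halt]])| = |{n1, n2, n3, n4, n5}| = 5.

5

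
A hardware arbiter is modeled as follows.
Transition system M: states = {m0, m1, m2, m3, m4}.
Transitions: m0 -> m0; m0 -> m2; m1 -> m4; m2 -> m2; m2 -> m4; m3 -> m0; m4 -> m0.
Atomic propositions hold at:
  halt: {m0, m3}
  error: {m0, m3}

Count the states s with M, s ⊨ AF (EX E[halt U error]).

E[halt U error]: least fixpoint, start Z0 = Sat(error) = {m0, m3}, add states in Sat(halt) with some successor in Z. Already a fixed point.
Sat(E[halt U error]) = {m0, m3}
Sat(EX E[halt U error]) = {s : some successor in {m0, m3}} = {m0, m3, m4}
AF (EX E[halt U error]): least fixpoint, start Z0 = {m0, m3, m4}, add states with every successor in Z. Z1 = {m0, m1, m3, m4}; fixed.
Sat(AF (EX E[halt U error])) = {m0, m1, m3, m4}
|Sat(AF (EX E[halt U error]))| = |{m0, m1, m3, m4}| = 4.

4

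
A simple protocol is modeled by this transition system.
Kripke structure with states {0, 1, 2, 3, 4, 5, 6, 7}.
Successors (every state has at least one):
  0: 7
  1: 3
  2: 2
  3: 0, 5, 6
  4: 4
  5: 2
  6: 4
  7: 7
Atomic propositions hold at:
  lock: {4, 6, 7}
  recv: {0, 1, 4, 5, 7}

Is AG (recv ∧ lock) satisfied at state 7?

Sat(recv ∧ lock) = {4, 7}
AG (recv ∧ lock): greatest fixpoint, start Z0 = {4, 7}, keep only states in Sat with every successor in Z. Already a fixed point.
Sat(AG (recv ∧ lock)) = {4, 7}
7 ∈ Sat(AG (recv ∧ lock)) = {4, 7}, so the formula holds at 7.

Yes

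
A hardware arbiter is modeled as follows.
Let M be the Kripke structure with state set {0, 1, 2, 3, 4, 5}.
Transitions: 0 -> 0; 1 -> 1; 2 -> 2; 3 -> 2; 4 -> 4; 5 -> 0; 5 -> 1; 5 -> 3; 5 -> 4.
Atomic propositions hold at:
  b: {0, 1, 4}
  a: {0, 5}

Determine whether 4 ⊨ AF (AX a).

No

Sat(AX a) = {s : every successor in {0, 5}} = {0}
AF (AX a): least fixpoint, start Z0 = {0}, add states with every successor in Z. Already a fixed point.
Sat(AF (AX a)) = {0}
4 ∉ Sat(AF (AX a)) = {0}, so the formula does not hold at 4.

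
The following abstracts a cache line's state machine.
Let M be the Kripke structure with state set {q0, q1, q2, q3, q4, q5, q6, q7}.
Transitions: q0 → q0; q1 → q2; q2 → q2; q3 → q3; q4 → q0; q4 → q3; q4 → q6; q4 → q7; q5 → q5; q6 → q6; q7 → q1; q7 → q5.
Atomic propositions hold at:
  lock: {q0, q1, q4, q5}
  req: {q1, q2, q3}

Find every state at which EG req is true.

EG req: greatest fixpoint, start Z0 = {q1, q2, q3}, keep only states in Sat with some successor in Z. Already a fixed point.
Sat(EG req) = {q1, q2, q3}

{q1, q2, q3}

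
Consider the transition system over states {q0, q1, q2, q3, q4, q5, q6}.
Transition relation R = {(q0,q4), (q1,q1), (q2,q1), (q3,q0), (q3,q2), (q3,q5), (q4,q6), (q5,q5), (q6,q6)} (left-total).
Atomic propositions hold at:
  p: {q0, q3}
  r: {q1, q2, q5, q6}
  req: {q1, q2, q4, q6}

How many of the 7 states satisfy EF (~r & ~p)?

3

Sat(~r) = {q0, q3, q4}
Sat(~p) = {q1, q2, q4, q5, q6}
Sat(~r & ~p) = {q4}
EF (~r & ~p): least fixpoint, start Z0 = {q4}, add states with some successor in Z. Z1 = {q0, q4}; Z2 = {q0, q3, q4}; fixed.
Sat(EF (~r & ~p)) = {q0, q3, q4}
|Sat(EF (~r & ~p))| = |{q0, q3, q4}| = 3.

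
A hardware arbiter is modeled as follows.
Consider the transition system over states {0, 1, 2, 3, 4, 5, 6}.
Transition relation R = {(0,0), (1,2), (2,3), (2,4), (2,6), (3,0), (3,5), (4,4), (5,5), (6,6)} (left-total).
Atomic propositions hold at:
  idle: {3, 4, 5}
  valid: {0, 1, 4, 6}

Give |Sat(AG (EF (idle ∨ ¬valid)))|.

Sat(¬valid) = {2, 3, 5}
Sat(idle ∨ ¬valid) = {2, 3, 4, 5}
EF (idle ∨ ¬valid): least fixpoint, start Z0 = {2, 3, 4, 5}, add states with some successor in Z. Z1 = {1, 2, 3, 4, 5}; fixed.
Sat(EF (idle ∨ ¬valid)) = {1, 2, 3, 4, 5}
AG (EF (idle ∨ ¬valid)): greatest fixpoint, start Z0 = {1, 2, 3, 4, 5}, keep only states in Sat with every successor in Z. Z1 = {1, 4, 5}; Z2 = {4, 5}; fixed.
Sat(AG (EF (idle ∨ ¬valid))) = {4, 5}
|Sat(AG (EF (idle ∨ ¬valid)))| = |{4, 5}| = 2.

2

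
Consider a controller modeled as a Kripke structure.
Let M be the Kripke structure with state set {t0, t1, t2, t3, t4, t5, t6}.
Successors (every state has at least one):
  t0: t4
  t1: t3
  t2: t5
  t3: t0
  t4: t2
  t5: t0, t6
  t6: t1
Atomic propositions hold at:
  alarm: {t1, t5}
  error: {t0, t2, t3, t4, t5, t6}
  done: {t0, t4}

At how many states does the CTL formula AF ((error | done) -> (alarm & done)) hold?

2

Sat(error | done) = {t0, t2, t3, t4, t5, t6}
Sat(alarm & done) = ∅
Sat((error | done) -> (alarm & done)) = {t1}
AF ((error | done) -> (alarm & done)): least fixpoint, start Z0 = {t1}, add states with every successor in Z. Z1 = {t1, t6}; fixed.
Sat(AF ((error | done) -> (alarm & done))) = {t1, t6}
|Sat(AF ((error | done) -> (alarm & done)))| = |{t1, t6}| = 2.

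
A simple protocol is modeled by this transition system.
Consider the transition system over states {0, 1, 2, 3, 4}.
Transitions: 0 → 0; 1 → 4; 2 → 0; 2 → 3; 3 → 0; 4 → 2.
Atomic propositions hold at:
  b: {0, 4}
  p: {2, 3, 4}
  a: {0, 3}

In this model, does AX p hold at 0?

Sat(AX p) = {s : every successor in {2, 3, 4}} = {1, 4}
0 ∉ Sat(AX p) = {1, 4}, so the formula does not hold at 0.

No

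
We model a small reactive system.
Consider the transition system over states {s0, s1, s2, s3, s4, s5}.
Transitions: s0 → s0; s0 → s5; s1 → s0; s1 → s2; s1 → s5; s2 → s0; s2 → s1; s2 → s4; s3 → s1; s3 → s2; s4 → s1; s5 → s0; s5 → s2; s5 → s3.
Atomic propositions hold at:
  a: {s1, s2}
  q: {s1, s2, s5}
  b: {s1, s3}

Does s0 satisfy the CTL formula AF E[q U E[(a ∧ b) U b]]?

No

Sat(a ∧ b) = {s1}
E[(a ∧ b) U b]: least fixpoint, start Z0 = Sat(b) = {s1, s3}, add states in Sat(a ∧ b) with some successor in Z. Already a fixed point.
Sat(E[(a ∧ b) U b]) = {s1, s3}
E[q U E[(a ∧ b) U b]]: least fixpoint, start Z0 = Sat(E[(a ∧ b) U b]) = {s1, s3}, add states in Sat(q) with some successor in Z. Z1 = {s1, s2, s3, s5}; fixed.
Sat(E[q U E[(a ∧ b) U b]]) = {s1, s2, s3, s5}
AF E[q U E[(a ∧ b) U b]]: least fixpoint, start Z0 = {s1, s2, s3, s5}, add states with every successor in Z. Z1 = {s1, s2, s3, s4, s5}; fixed.
Sat(AF E[q U E[(a ∧ b) U b]]) = {s1, s2, s3, s4, s5}
s0 ∉ Sat(AF E[q U E[(a ∧ b) U b]]) = {s1, s2, s3, s4, s5}, so the formula does not hold at s0.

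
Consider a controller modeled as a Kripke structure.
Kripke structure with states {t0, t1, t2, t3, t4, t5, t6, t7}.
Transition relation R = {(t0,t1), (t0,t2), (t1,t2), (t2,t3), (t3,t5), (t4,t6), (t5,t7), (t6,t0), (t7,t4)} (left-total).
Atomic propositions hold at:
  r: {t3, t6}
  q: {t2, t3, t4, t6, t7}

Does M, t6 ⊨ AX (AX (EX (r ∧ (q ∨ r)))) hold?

No

Sat(q ∨ r) = {t2, t3, t4, t6, t7}
Sat(r ∧ (q ∨ r)) = {t3, t6}
Sat(EX (r ∧ (q ∨ r))) = {s : some successor in {t3, t6}} = {t2, t4}
Sat(AX (EX (r ∧ (q ∨ r)))) = {s : every successor in {t2, t4}} = {t1, t7}
Sat(AX (AX (EX (r ∧ (q ∨ r))))) = {s : every successor in {t1, t7}} = {t5}
t6 ∉ Sat(AX (AX (EX (r ∧ (q ∨ r))))) = {t5}, so the formula does not hold at t6.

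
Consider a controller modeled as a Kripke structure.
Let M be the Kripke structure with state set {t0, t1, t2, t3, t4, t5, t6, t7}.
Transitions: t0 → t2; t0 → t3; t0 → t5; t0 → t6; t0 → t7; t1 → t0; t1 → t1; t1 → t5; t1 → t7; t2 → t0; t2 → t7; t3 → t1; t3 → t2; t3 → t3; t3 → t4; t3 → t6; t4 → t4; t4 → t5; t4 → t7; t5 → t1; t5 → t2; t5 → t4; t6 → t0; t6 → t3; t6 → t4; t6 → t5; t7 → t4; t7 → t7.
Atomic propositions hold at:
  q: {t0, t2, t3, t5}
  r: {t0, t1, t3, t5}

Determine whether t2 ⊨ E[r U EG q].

EG q: greatest fixpoint, start Z0 = {t0, t2, t3, t5}, keep only states in Sat with some successor in Z. Already a fixed point.
Sat(EG q) = {t0, t2, t3, t5}
E[r U EG q]: least fixpoint, start Z0 = Sat(EG q) = {t0, t2, t3, t5}, add states in Sat(r) with some successor in Z. Z1 = {t0, t1, t2, t3, t5}; fixed.
Sat(E[r U EG q]) = {t0, t1, t2, t3, t5}
t2 ∈ Sat(E[r U EG q]) = {t0, t1, t2, t3, t5}, so the formula holds at t2.

Yes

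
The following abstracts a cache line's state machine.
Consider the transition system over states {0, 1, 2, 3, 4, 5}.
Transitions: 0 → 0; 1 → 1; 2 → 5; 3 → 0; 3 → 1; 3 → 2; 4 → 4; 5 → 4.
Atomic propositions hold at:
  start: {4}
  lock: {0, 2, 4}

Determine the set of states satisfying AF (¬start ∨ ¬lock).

Sat(¬start) = {0, 1, 2, 3, 5}
Sat(¬lock) = {1, 3, 5}
Sat(¬start ∨ ¬lock) = {0, 1, 2, 3, 5}
AF (¬start ∨ ¬lock): least fixpoint, start Z0 = {0, 1, 2, 3, 5}, add states with every successor in Z. Already a fixed point.
Sat(AF (¬start ∨ ¬lock)) = {0, 1, 2, 3, 5}

{0, 1, 2, 3, 5}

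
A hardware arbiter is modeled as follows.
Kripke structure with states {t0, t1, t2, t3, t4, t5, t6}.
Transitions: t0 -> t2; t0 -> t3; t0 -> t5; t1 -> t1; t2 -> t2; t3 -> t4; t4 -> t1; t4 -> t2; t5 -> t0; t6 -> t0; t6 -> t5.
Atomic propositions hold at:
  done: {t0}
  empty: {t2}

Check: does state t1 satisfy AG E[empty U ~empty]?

Sat(~empty) = {t0, t1, t3, t4, t5, t6}
E[empty U ~empty]: least fixpoint, start Z0 = Sat(~empty) = {t0, t1, t3, t4, t5, t6}, add states in Sat(empty) with some successor in Z. Already a fixed point.
Sat(E[empty U ~empty]) = {t0, t1, t3, t4, t5, t6}
AG E[empty U ~empty]: greatest fixpoint, start Z0 = {t0, t1, t3, t4, t5, t6}, keep only states in Sat with every successor in Z. Z1 = {t1, t3, t5, t6}; Z2 = {t1}; fixed.
Sat(AG E[empty U ~empty]) = {t1}
t1 ∈ Sat(AG E[empty U ~empty]) = {t1}, so the formula holds at t1.

Yes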